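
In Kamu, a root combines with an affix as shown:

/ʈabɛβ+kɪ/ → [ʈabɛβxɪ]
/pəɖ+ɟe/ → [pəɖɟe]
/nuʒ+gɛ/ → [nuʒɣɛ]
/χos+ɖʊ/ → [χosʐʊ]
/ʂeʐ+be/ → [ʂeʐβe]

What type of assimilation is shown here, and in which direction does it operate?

Comparing underlying and surface forms, /k/ → [x] is the alternation; the neighbouring /β/ is constant.
/k/ is a stop while /β/ is a fricative; the output [x] is a fricative, matching the trigger — so the feature that spreads is manner.
Place and voice are unchanged, so the assimilation is partial, not total.
The same holds elsewhere in the data: /g/ → [ɣ] after /ʒ/ (stop → fricative, matching a fricative); /ɖ/ → [ʐ] after /s/ (stop → fricative, matching a fricative); /b/ → [β] after /ʐ/ (stop → fricative, matching a fricative) — only manner changes, and always toward the preceding segment.
Nothing changes in [pəɖɟe]: there the adjacent consonants already agree in manner (/ɟ/ and /ɖ/ are both stops), so this form is consistent with the same rule.
Since the segment that changes follows the conditioning segment, the assimilation is progressive.

progressive manner assimilation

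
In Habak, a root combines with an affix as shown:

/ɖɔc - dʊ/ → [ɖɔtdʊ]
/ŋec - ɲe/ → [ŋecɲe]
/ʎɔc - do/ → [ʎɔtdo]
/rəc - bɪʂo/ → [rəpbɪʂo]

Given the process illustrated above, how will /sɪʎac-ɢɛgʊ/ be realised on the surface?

The data show regressive place assimilation: /c/ → [t] before /d/; /c/ → [p] before /b/. In each pair only place changes, matching the following consonant, while manner and voice stay constant.
Nothing changes in [ŋecɲe]: there the adjacent consonants already agree in place (/c/ and /ɲ/ are both palatal), so this form is consistent with the same rule.
The rule targets /c/ (voiceless palatal stop), which sits before the trigger /ɢ/ (uvular).
A voiceless uvular stop is [q], so the surface segment is [q].

[sɪʎaqɢɛgʊ]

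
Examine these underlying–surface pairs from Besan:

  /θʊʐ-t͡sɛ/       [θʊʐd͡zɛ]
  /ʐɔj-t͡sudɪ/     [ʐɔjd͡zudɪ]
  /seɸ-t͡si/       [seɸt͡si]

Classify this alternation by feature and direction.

progressive voicing assimilation

The segment that alternates is /t͡s/, which surfaces as [d͡z] when adjacent to /ʐ/.
The change voiceless → voiced matches the voicing of the preceding /ʐ/, identifying this as voicing assimilation.
Place and manner are unchanged, so the assimilation is partial, not total.
Checking the remaining alternation: /t͡s/ → [d͡z] after /j/ (voiceless → voiced, matching voiced) — only voicing changes, and always toward the preceding segment.
Nothing changes in [seɸt͡si]: there the adjacent consonants already agree in voicing (/t͡s/ and /ɸ/ are both voiceless), so this form is consistent with the same rule.
The trigger is the preceding segment, so the direction is progressive (perseverative).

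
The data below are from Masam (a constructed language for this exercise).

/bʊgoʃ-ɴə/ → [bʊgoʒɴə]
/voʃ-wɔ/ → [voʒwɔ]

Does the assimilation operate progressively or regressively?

regressive

Underlying /ʃ/ is realised as [ʒ] next to /ɴ/; /ɴ/ itself does not change.
/ʃ/ is voiceless while /ɴ/ is voiced; the output [ʒ] is voiced, matching the trigger — so the feature that spreads is voicing.
Checking the remaining alternation: /ʃ/ → [ʒ] before /w/ (voiceless → voiced, matching voiced) — only voicing changes, and always toward the following segment.
Since the segment that changes precedes the conditioning segment, the assimilation is regressive.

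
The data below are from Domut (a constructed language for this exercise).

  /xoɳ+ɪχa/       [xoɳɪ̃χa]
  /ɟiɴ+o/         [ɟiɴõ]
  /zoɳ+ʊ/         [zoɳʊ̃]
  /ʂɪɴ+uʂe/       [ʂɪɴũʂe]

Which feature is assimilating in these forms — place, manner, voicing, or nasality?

The vowel /ɪ/ surfaces as nasalised [ɪ̃] next to the preceding nasal /ɳ/ — it has acquired the [+nasal] feature of its neighbour.
The other forms show the same pattern: /o/ → [õ] after /ɴ/; /ʊ/ → [ʊ̃] after /ɳ/; /u/ → [ũ] after /ɴ/ — each time a vowel is nasalised next to a preceding nasal.

nasality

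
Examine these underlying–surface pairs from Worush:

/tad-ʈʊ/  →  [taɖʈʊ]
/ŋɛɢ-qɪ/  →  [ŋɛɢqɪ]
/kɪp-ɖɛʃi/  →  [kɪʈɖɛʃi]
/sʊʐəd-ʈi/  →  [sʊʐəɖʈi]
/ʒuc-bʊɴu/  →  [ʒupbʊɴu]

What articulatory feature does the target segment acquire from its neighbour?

place

Underlying /d/ is realised as [ɖ] next to /ʈ/; /ʈ/ itself does not change.
/d/ is alveolar while /ʈ/ is retroflex; the output [ɖ] is retroflex, matching the trigger — so the feature that spreads is place.
Checking the remaining alternations: /p/ → [ʈ] before /ɖ/ (bilabial → retroflex, matching retroflex); /c/ → [p] before /b/ (palatal → bilabial, matching bilabial) — only place changes, and always toward the following segment.
Nothing changes in [ŋɛɢqɪ]: there the adjacent consonants already agree in place (/ɢ/ and /q/ are both uvular), so this form is consistent with the same rule.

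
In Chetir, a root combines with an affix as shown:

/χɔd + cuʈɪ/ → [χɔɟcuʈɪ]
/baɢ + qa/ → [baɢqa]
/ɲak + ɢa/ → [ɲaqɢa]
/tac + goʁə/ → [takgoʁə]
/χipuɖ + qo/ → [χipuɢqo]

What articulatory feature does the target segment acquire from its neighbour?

Comparing underlying and surface forms, /d/ → [ɟ] is the alternation; the neighbouring /c/ is constant.
The change alveolar → palatal matches the place of the following /c/, identifying this as place assimilation.
Checking the remaining alternations: /k/ → [q] before /ɢ/ (velar → uvular, matching uvular); /c/ → [k] before /g/ (palatal → velar, matching velar); /ɖ/ → [ɢ] before /q/ (retroflex → uvular, matching uvular) — only place changes, and always toward the following segment.
Nothing changes in [baɢqa]: there the adjacent consonants already agree in place (/ɢ/ and /q/ are both uvular), so this form is consistent with the same rule.

place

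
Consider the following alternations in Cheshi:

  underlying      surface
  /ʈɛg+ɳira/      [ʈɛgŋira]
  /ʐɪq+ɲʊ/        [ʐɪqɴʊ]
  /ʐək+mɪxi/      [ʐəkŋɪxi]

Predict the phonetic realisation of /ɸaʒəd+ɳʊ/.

The data show progressive place assimilation: /ɳ/ → [ŋ] after /g/; /ɲ/ → [ɴ] after /q/; /m/ → [ŋ] after /k/. In each pair only place changes, matching the preceding consonant, while manner and voice stay constant.
The rule targets /ɳ/ (voiced retroflex nasal), which sits after the trigger /d/ (alveolar).
A voiced alveolar nasal is [n], so the surface segment is [n].

[ɸaʒədnʊ]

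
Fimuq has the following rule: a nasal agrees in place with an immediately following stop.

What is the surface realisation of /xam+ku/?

The rule targets /m/ (voiced bilabial nasal), which sits before the trigger /k/ (velar).
The voiced velar nasal is [ŋ], so /m/ → [ŋ].

[xaŋku]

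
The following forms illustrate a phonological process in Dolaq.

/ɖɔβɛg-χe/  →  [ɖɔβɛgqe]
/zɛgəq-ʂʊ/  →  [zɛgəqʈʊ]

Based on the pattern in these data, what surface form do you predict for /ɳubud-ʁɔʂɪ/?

[ɳubudɢɔʂɪ]

The data show progressive manner assimilation: /χ/ → [q] after /g/; /ʂ/ → [ʈ] after /q/. In each pair only manner changes, matching the preceding consonant, while place and voice stay constant.
The rule targets /ʁ/ (voiced uvular fricative), which sits after the trigger /d/ (stop).
The voiced uvular stop is [ɢ], so /ʁ/ → [ɢ].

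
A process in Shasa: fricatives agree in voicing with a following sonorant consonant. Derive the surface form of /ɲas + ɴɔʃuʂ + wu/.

The rule targets /s/ (voiceless alveolar fricative), which sits before the trigger /ɴ/ (voiced).
The voiced alveolar fricative is [z], so /s/ → [z].
The same rule applies at the second boundary: /ʂ/ → [ʐ] next to /w/.

[ɲazɴɔʃuʐwu]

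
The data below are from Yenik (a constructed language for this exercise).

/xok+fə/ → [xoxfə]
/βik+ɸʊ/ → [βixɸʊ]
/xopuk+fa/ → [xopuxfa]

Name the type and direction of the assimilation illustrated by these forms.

The segment that alternates is /k/, which surfaces as [x] when adjacent to /f/.
/k/ is a stop while /f/ is a fricative; the output [x] is a fricative, matching the trigger — so the feature that spreads is manner.
Place and voice are unchanged, so the assimilation is partial, not total.
The same holds elsewhere in the data: /k/ → [x] before /ɸ/ (stop → fricative, matching a fricative) — only manner changes, and always toward the following segment.
The trigger is the following segment, so the direction is regressive (anticipatory).

regressive manner assimilation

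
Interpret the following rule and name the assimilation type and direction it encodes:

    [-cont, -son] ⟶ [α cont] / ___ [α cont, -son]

The shared variable α links the value of [cont] on the target to that of the neighbouring obstruent. [cont] distinguishes stops from fricatives — a manner-of-articulation feature — so this is manner assimilation.
Since the environment is written after the underscore, the trigger follows the target; the direction is regressive.

regressive manner assimilation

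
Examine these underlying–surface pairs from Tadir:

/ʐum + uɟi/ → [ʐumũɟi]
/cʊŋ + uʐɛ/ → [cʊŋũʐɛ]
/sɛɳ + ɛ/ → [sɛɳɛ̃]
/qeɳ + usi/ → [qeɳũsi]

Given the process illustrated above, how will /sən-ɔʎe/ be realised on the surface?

The data show progressive nasality assimilation (vowel nasalisation): /u/ → [ũ] after /m/; /u/ → [ũ] after /ŋ/; /ɛ/ → [ɛ̃] after /ɳ/; /u/ → [ũ] after /ɳ/ — a vowel is nasalised by an immediately preceding nasal consonant.
/ɔ/ sits next to the nasal /n/ and is therefore nasalised to [ɔ̃].

[sənɔ̃ʎe]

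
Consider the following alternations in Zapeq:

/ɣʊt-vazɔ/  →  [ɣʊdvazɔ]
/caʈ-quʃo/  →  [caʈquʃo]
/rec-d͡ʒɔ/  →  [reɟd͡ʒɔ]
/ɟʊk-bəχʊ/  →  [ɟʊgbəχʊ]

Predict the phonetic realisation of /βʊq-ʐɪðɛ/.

The data show regressive voicing assimilation: /t/ → [d] before /v/; /c/ → [ɟ] before /d͡ʒ/; /k/ → [g] before /b/. In each pair only voicing changes, matching the following consonant, while place and manner stay constant.
No alternation appears in [caʈquʃo]: there the adjacent consonants already agree in voicing (/ʈ/ and /q/ are both voiceless), so this form is consistent with the same rule.
/q/ is a voiceless uvular stop. The following trigger /ʐ/ is voiced, so /q/ must become voiced as well.
The voiced uvular stop is [ɢ], so /q/ → [ɢ].

[βʊɢʐɪðɛ]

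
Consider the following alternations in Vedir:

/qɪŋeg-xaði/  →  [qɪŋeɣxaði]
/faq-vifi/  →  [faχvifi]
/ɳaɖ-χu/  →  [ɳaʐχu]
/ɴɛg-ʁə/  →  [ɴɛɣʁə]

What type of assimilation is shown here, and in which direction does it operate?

regressive manner assimilation

Comparing underlying and surface forms, /g/ → [ɣ] is the alternation; the neighbouring /x/ is constant.
/g/ is a stop while /x/ is a fricative; the output [ɣ] is a fricative, matching the trigger — so the feature that spreads is manner.
Place and voice are unchanged, so the assimilation is partial, not total.
The same holds elsewhere in the data: /q/ → [χ] before /v/ (stop → fricative, matching a fricative); /ɖ/ → [ʐ] before /χ/ (stop → fricative, matching a fricative); /g/ → [ɣ] before /ʁ/ (stop → fricative, matching a fricative) — only manner changes, and always toward the following segment.
Since the segment that changes precedes the conditioning segment, the assimilation is regressive.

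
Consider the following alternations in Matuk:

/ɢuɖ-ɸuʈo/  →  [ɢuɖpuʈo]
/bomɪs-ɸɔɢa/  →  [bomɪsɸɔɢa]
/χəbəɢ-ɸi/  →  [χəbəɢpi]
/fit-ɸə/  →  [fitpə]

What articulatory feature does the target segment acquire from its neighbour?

manner

Comparing underlying and surface forms, /ɸ/ → [p] is the alternation; the neighbouring /ɖ/ is constant.
/ɸ/ is a fricative while /ɖ/ is a stop; the output [p] is a stop, matching the trigger — so the feature that spreads is manner.
The same holds elsewhere in the data: /ɸ/ → [p] after /ɢ/ (fricative → stop, matching a stop); /ɸ/ → [p] after /t/ (fricative → stop, matching a stop) — only manner changes, and always toward the preceding segment.
Nothing changes in [bomɪsɸɔɢa]: there the adjacent consonants already agree in manner (/ɸ/ and /s/ are both fricatives), so this form is consistent with the same rule.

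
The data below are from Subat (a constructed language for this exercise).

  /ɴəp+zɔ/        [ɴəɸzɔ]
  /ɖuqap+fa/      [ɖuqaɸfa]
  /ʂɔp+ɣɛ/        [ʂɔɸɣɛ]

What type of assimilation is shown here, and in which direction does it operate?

regressive manner assimilation

Comparing underlying and surface forms, /p/ → [ɸ] is the alternation; the neighbouring /z/ is constant.
/p/ is a stop while /z/ is a fricative; the output [ɸ] is a fricative, matching the trigger — so the feature that spreads is manner.
Place and voice are unchanged, so the assimilation is partial, not total.
The other alternating forms pattern the same way: /p/ → [ɸ] before /f/ (stop → fricative, matching a fricative); /p/ → [ɸ] before /ɣ/ (stop → fricative, matching a fricative) — only manner changes, and always toward the following segment.
Since the segment that changes precedes the conditioning segment, the assimilation is regressive.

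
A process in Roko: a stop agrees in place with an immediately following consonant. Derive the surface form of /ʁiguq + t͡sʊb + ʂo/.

The rule targets /q/ (voiceless uvular stop), which sits before the trigger /t͡s/ (alveolar).
The voiceless alveolar stop is [t], so /q/ → [t].
The same rule applies at the second boundary: /b/ → [ɖ] next to /ʂ/.

[ʁigutt͡sʊɖʂo]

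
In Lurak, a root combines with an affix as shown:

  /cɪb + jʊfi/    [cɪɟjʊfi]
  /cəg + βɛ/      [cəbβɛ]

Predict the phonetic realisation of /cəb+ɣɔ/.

[cəgɣɔ]

The data show regressive place assimilation: /b/ → [ɟ] before /j/; /g/ → [b] before /β/. In each pair only place changes, matching the following consonant, while manner and voice stay constant.
The rule targets /b/ (voiced bilabial stop), which sits before the trigger /ɣ/ (velar).
A voiced velar stop is [g], so the surface segment is [g].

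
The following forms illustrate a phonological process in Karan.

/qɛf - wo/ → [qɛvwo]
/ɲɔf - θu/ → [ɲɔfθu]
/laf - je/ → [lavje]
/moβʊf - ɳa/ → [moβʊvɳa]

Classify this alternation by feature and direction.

regressive voicing assimilation

The segment that alternates is /f/, which surfaces as [v] when adjacent to /w/.
/f/ is voiceless while /w/ is voiced; the output [v] is voiced, matching the trigger — so the feature that spreads is voicing.
Place and manner are unchanged, so the assimilation is partial, not total.
Checking the remaining alternations: /f/ → [v] before /j/ (voiceless → voiced, matching voiced); /f/ → [v] before /ɳ/ (voiceless → voiced, matching voiced) — only voicing changes, and always toward the following segment.
Nothing changes in [ɲɔfθu]: there the adjacent consonants already agree in voicing (/f/ and /θ/ are both voiceless), so this form is consistent with the same rule.
Since the segment that changes precedes the conditioning segment, the assimilation is regressive.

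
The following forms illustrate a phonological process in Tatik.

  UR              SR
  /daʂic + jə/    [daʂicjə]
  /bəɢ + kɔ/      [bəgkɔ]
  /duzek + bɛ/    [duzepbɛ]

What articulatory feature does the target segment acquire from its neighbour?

Comparing underlying and surface forms, /ɢ/ → [g] is the alternation; the neighbouring /k/ is constant.
The change uvular → velar matches the place of the following /k/, identifying this as place assimilation.
The other alternating form patterns the same way: /k/ → [p] before /b/ (velar → bilabial, matching bilabial) — only place changes, and always toward the following segment.
No alternation appears in [daʂicjə]: there the adjacent consonants already agree in place (/c/ and /j/ are both palatal), so this form is consistent with the same rule.

place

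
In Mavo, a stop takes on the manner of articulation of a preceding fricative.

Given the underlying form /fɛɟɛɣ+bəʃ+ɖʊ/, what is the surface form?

The rule targets /b/ (voiced bilabial stop), which sits after the trigger /ɣ/ (fricative).
Changing only its manner to fricative gives [β] — the voiced bilabial fricative.
The same rule applies at the second boundary: /ɖ/ → [ʐ] next to /ʃ/.

[fɛɟɛɣβəʃʐʊ]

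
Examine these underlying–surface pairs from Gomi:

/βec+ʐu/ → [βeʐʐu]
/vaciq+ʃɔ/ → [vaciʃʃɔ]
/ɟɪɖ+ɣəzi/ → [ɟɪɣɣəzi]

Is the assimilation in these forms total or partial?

The segment that alternates is /c/, which surfaces as [ʐ] when adjacent to /ʐ/.
The output [ʐ] is identical to the trigger /ʐ/ — every feature (place, manner, voicing) has been copied — so this is total assimilation.
The remaining alternations confirm this: /q/ → [ʃ] before /ʃ/; /ɖ/ → [ɣ] before /ɣ/ — in each case the output is a copy of the following consonant.

total assimilation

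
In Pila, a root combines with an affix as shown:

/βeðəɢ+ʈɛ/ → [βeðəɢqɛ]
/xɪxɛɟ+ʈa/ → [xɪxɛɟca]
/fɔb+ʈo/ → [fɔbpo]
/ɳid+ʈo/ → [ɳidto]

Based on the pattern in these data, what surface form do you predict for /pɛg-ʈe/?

The data show progressive place assimilation: /ʈ/ → [q] after /ɢ/; /ʈ/ → [c] after /ɟ/; /ʈ/ → [p] after /b/; /ʈ/ → [t] after /d/. In each pair only place changes, matching the preceding consonant, while manner and voice stay constant.
/ʈ/ is a voiceless retroflex stop. The preceding trigger /g/ is velar, so /ʈ/ must become velar as well.
Changing only its place to velar gives [k] — the voiceless velar stop.

[pɛgke]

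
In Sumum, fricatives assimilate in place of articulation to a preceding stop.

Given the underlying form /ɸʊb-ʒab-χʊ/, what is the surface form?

[ɸʊbβabɸʊ]

The rule targets /ʒ/ (voiced postalveolar fricative), which sits after the trigger /b/ (bilabial).
A voiced bilabial fricative is [β], so the surface segment is [β].
The same rule applies at the second boundary: /χ/ → [ɸ] next to /b/.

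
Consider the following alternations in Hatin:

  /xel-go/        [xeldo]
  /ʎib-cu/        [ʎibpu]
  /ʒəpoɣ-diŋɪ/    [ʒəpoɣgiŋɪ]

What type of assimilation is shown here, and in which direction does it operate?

progressive place assimilation

Comparing underlying and surface forms, /g/ → [d] is the alternation; the neighbouring /l/ is constant.
/g/ is velar while /l/ is alveolar; the output [d] is alveolar, matching the trigger — so the feature that spreads is place.
Manner and voice are unchanged, so the assimilation is partial, not total.
Checking the remaining alternations: /c/ → [p] after /b/ (palatal → bilabial, matching bilabial); /d/ → [g] after /ɣ/ (alveolar → velar, matching velar) — only place changes, and always toward the preceding segment.
The trigger is the preceding segment, so the direction is progressive (perseverative).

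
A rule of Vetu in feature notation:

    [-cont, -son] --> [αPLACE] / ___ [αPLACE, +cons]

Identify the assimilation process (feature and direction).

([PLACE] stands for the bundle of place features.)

The rule copies the place features (abbreviated [PLACE]) from the environment onto the target, so the assimilating feature is place.
Since the environment is written after the underscore, the trigger follows the target; the direction is regressive.

regressive place assimilation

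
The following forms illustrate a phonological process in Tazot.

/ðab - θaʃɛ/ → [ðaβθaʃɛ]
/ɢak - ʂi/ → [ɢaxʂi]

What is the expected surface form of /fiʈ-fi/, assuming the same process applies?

[fiʂfi]

The data show regressive manner assimilation: /b/ → [β] before /θ/; /k/ → [x] before /ʂ/. In each pair only manner changes, matching the following consonant, while place and voice stay constant.
The rule targets /ʈ/ (voiceless retroflex stop), which sits before the trigger /f/ (fricative).
Changing only its manner to fricative gives [ʂ] — the voiceless retroflex fricative.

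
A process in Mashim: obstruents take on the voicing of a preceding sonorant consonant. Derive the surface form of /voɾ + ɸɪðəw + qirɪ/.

The rule targets /ɸ/ (voiceless bilabial fricative), which sits after the trigger /ɾ/ (voiced).
The voiced bilabial fricative is [β], so /ɸ/ → [β].
At the second juncture, /q/ likewise becomes [ɢ] adjacent to /w/.

[voɾβɪðəwɢirɪ]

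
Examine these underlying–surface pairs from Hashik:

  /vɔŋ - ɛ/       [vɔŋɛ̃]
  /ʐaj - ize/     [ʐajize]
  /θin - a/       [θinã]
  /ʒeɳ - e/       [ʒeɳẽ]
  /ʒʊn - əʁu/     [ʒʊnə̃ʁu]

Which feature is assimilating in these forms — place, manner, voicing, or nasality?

The vowel /ɛ/ surfaces as nasalised [ɛ̃] next to the preceding nasal /ŋ/ — it has acquired the [+nasal] feature of its neighbour.
Likewise in the remaining data: /a/ → [ã] after /n/; /e/ → [ẽ] after /ɳ/; /ə/ → [ə̃] after /n/ — each time a vowel is nasalised next to a preceding nasal.
No change occurs in [ʐajize] because the vowel at the boundary is adjacent to an oral consonant, not a nasal (/i/ next to /j/).

nasality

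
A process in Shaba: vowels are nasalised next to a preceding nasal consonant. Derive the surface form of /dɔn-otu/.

/o/ sits next to the nasal /n/ and is therefore nasalised to [õ].

[dɔnõtu]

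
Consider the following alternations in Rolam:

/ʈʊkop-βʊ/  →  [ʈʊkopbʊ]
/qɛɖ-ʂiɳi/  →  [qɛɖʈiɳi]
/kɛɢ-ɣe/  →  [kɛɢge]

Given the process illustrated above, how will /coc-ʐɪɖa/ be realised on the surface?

[cocɖɪɖa]

The data show progressive manner assimilation: /β/ → [b] after /p/; /ʂ/ → [ʈ] after /ɖ/; /ɣ/ → [g] after /ɢ/. In each pair only manner changes, matching the preceding consonant, while place and voice stay constant.
The rule targets /ʐ/ (voiced retroflex fricative), which sits after the trigger /c/ (stop).
The voiced retroflex stop is [ɖ], so /ʐ/ → [ɖ].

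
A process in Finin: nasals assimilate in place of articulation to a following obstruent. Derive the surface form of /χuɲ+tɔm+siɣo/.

/ɲ/ is a voiced palatal nasal. The following trigger /t/ is alveolar, so /ɲ/ must become alveolar as well.
The voiced alveolar nasal is [n], so /ɲ/ → [n].
The same rule applies at the second boundary: /m/ → [n] next to /s/.

[χuntɔnsiɣo]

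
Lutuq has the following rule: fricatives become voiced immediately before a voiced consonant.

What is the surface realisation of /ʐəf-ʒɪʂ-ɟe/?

/f/ is a voiceless labiodental fricative. The following trigger /ʒ/ is voiced, so /f/ must become voiced as well.
The voiced labiodental fricative is [v], so /f/ → [v].
The same rule applies at the second boundary: /ʂ/ → [ʐ] next to /ɟ/.

[ʐəvʒɪʐɟe]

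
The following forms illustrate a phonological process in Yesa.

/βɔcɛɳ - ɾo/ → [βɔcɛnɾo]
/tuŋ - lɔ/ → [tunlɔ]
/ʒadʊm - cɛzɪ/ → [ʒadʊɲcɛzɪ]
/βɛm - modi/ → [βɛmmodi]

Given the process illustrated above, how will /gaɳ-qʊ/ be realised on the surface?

The data show regressive place assimilation: /ɳ/ → [n] before /ɾ/; /ŋ/ → [n] before /l/; /m/ → [ɲ] before /c/. In each pair only place changes, matching the following consonant, while manner and voice stay constant.
No alternation appears in [βɛmmodi]: there the adjacent consonants already agree in place (/m/ and /m/ are both bilabial), so this form is consistent with the same rule.
The rule targets /ɳ/ (voiced retroflex nasal), which sits before the trigger /q/ (uvular).
A voiced uvular nasal is [ɴ], so the surface segment is [ɴ].

[gaɴqʊ]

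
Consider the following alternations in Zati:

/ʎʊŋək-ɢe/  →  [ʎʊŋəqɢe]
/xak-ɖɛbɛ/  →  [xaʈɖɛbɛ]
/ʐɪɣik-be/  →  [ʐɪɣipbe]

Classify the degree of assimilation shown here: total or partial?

partial assimilation

Underlying /k/ is realised as [q] next to /ɢ/; /ɢ/ itself does not change.
The change velar → uvular matches the place of the following /ɢ/, identifying this as place assimilation.
Manner and voice are unchanged, so the assimilation is partial, not total.
The same holds elsewhere in the data: /k/ → [ʈ] before /ɖ/ (velar → retroflex, matching retroflex); /k/ → [p] before /b/ (velar → bilabial, matching bilabial) — only place changes, and always toward the following segment.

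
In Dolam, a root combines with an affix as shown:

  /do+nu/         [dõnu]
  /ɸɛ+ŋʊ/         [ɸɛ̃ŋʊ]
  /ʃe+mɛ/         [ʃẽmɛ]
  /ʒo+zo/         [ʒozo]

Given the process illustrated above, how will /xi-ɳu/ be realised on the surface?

[xĩɳu]

The data show regressive nasality assimilation (vowel nasalisation): /o/ → [õ] before /n/; /ɛ/ → [ɛ̃] before /ŋ/; /e/ → [ẽ] before /m/ — a vowel is nasalised by an immediately following nasal consonant.
No change occurs in [ʒozo] because the vowel at the boundary is adjacent to an oral consonant, not a nasal (/o/ next to /z/).
/i/ sits next to the nasal /ɳ/ and is therefore nasalised to [ĩ].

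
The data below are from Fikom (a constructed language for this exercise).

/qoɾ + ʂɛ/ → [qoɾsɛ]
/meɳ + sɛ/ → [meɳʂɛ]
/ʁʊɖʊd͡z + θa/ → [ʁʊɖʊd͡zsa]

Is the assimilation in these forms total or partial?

The segment that alternates is /ʂ/, which surfaces as [s] when adjacent to /ɾ/.
/ʂ/ is retroflex while /ɾ/ is alveolar; the output [s] is alveolar, matching the trigger — so the feature that spreads is place.
Manner and voice are unchanged, so the assimilation is partial, not total.
Checking the remaining alternations: /s/ → [ʂ] after /ɳ/ (alveolar → retroflex, matching retroflex); /θ/ → [s] after /d͡z/ (dental → alveolar, matching alveolar) — only place changes, and always toward the preceding segment.

partial assimilation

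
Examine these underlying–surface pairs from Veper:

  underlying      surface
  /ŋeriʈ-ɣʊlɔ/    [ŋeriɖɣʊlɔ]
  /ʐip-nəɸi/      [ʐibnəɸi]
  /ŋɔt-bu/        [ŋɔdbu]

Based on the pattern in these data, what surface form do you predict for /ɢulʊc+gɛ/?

[ɢulʊɟgɛ]

The data show regressive voicing assimilation: /ʈ/ → [ɖ] before /ɣ/; /p/ → [b] before /n/; /t/ → [d] before /b/. In each pair only voicing changes, matching the following consonant, while place and manner stay constant.
/c/ is a voiceless palatal stop. The following trigger /g/ is voiced, so /c/ must become voiced as well.
The voiced palatal stop is [ɟ], so /c/ → [ɟ].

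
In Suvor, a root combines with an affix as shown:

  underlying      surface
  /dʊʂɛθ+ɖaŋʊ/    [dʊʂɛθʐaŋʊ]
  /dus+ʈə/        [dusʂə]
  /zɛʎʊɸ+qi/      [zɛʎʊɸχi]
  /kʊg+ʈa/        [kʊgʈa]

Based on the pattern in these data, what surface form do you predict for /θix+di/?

[θixzi]

The data show progressive manner assimilation: /ɖ/ → [ʐ] after /θ/; /ʈ/ → [ʂ] after /s/; /q/ → [χ] after /ɸ/. In each pair only manner changes, matching the preceding consonant, while place and voice stay constant.
No alternation appears in [kʊgʈa]: there the adjacent consonants already agree in manner (/ʈ/ and /g/ are both stops), so this form is consistent with the same rule.
The rule targets /d/ (voiced alveolar stop), which sits after the trigger /x/ (fricative).
Changing only its manner to fricative gives [z] — the voiced alveolar fricative.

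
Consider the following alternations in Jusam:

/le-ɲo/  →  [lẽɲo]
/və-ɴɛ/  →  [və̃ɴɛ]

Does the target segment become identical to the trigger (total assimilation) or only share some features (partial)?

The vowel /e/ surfaces as nasalised [ẽ] next to the following nasal /ɲ/ — it has acquired the [+nasal] feature of its neighbour.
Likewise in the remaining data: /ə/ → [ə̃] before /ɴ/ — each time a vowel is nasalised next to a following nasal.

partial assimilation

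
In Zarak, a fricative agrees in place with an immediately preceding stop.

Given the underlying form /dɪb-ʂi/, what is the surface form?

[dɪbɸi]

The rule targets /ʂ/ (voiceless retroflex fricative), which sits after the trigger /b/ (bilabial).
A voiceless bilabial fricative is [ɸ], so the surface segment is [ɸ].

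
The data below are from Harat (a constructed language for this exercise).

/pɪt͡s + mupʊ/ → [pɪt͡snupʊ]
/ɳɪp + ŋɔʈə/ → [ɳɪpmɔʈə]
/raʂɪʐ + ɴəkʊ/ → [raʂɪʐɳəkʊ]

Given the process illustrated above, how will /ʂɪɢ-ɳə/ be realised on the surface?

[ʂɪɢɴə]

The data show progressive place assimilation: /m/ → [n] after /t͡s/; /ŋ/ → [m] after /p/; /ɴ/ → [ɳ] after /ʐ/. In each pair only place changes, matching the preceding consonant, while manner and voice stay constant.
/ɳ/ is a voiced retroflex nasal. The preceding trigger /ɢ/ is uvular, so /ɳ/ must become uvular as well.
Changing only its place to uvular gives [ɴ] — the voiced uvular nasal.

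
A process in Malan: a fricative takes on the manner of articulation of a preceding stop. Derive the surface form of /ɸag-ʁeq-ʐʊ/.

/ʁ/ is a voiced uvular fricative. The preceding trigger /g/ is a stop, so /ʁ/ must become a stop as well.
The voiced uvular stop is [ɢ], so /ʁ/ → [ɢ].
The same rule applies at the second boundary: /ʐ/ → [ɖ] next to /q/.

[ɸagɢeqɖʊ]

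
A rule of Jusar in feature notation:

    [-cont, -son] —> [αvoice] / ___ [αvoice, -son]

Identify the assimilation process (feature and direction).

regressive voicing assimilation

The rule copies [voice] from the environment onto the target, so the assimilating feature is voicing.
The conditioning segment sits to the right of the focus bar, meaning the trigger follows the segment that changes — regressive assimilation.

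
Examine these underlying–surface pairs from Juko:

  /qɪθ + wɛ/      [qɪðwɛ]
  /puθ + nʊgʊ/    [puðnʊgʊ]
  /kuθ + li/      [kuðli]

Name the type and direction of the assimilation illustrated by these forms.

The segment that alternates is /θ/, which surfaces as [ð] when adjacent to /w/.
/θ/ is voiceless while /w/ is voiced; the output [ð] is voiced, matching the trigger — so the feature that spreads is voicing.
Place and manner are unchanged, so the assimilation is partial, not total.
The same holds elsewhere in the data: /θ/ → [ð] before /n/ (voiceless → voiced, matching voiced); /θ/ → [ð] before /l/ (voiceless → voiced, matching voiced) — only voicing changes, and always toward the following segment.
The trigger is the following segment, so the direction is regressive (anticipatory).

regressive voicing assimilation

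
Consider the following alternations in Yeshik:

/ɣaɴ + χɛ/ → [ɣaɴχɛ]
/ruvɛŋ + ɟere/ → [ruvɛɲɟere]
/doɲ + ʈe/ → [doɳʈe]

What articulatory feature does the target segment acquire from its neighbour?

Underlying /ŋ/ is realised as [ɲ] next to /ɟ/; /ɟ/ itself does not change.
/ŋ/ is velar while /ɟ/ is palatal; the output [ɲ] is palatal, matching the trigger — so the feature that spreads is place.
The other alternating form patterns the same way: /ɲ/ → [ɳ] before /ʈ/ (palatal → retroflex, matching retroflex) — only place changes, and always toward the following segment.
No alternation appears in [ɣaɴχɛ]: there the adjacent consonants already agree in place (/ɴ/ and /χ/ are both uvular), so this form is consistent with the same rule.

place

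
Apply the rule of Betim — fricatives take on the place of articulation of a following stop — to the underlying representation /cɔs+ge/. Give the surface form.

[cɔxge]

The rule targets /s/ (voiceless alveolar fricative), which sits before the trigger /g/ (velar).
The voiceless velar fricative is [x], so /s/ → [x].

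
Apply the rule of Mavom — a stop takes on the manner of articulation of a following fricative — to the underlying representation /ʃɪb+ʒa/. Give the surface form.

/b/ is a voiced bilabial stop. The following trigger /ʒ/ is a fricative, so /b/ must become a fricative as well.
A voiced bilabial fricative is [β], so the surface segment is [β].

[ʃɪβʒa]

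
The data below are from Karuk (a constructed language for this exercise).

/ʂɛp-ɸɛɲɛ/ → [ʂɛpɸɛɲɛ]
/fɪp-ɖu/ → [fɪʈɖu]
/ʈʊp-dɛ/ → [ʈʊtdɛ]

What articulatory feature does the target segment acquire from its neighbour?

place

The segment that alternates is /p/, which surfaces as [ʈ] when adjacent to /ɖ/.
The change bilabial → retroflex matches the place of the following /ɖ/, identifying this as place assimilation.
The other alternating form patterns the same way: /p/ → [t] before /d/ (bilabial → alveolar, matching alveolar) — only place changes, and always toward the following segment.
No alternation appears in [ʂɛpɸɛɲɛ]: there the adjacent consonants already agree in place (/p/ and /ɸ/ are both bilabial), so this form is consistent with the same rule.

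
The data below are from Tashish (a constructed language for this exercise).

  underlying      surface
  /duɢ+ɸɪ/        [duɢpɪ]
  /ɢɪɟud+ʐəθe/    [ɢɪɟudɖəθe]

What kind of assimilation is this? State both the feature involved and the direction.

The segment that alternates is /ɸ/, which surfaces as [p] when adjacent to /ɢ/.
The change fricative → stop matches the manner of the preceding /ɢ/, identifying this as manner assimilation.
Place and voice are unchanged, so the assimilation is partial, not total.
The other alternating form patterns the same way: /ʐ/ → [ɖ] after /d/ (fricative → stop, matching a stop) — only manner changes, and always toward the preceding segment.
Since the segment that changes follows the conditioning segment, the assimilation is progressive.

progressive manner assimilation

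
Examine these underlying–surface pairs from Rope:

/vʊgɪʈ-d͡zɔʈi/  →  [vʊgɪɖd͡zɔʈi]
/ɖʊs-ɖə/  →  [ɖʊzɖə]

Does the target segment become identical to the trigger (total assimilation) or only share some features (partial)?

partial assimilation

The segment that alternates is /ʈ/, which surfaces as [ɖ] when adjacent to /d͡z/.
/ʈ/ is voiceless while /d͡z/ is voiced; the output [ɖ] is voiced, matching the trigger — so the feature that spreads is voicing.
Place and manner are unchanged, so the assimilation is partial, not total.
Checking the remaining alternation: /s/ → [z] before /ɖ/ (voiceless → voiced, matching voiced) — only voicing changes, and always toward the following segment.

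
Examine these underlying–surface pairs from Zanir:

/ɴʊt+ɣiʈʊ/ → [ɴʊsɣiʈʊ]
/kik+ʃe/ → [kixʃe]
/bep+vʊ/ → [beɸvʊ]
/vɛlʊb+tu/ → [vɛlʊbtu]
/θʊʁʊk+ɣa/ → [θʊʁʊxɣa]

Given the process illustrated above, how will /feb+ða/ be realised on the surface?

[feβða]

The data show regressive manner assimilation: /t/ → [s] before /ɣ/; /k/ → [x] before /ʃ/; /p/ → [ɸ] before /v/; /k/ → [x] before /ɣ/. In each pair only manner changes, matching the following consonant, while place and voice stay constant.
Nothing changes in [vɛlʊbtu]: there the adjacent consonants already agree in manner (/b/ and /t/ are both stops), so this form is consistent with the same rule.
/b/ is a voiced bilabial stop. The following trigger /ð/ is a fricative, so /b/ must become a fricative as well.
The voiced bilabial fricative is [β], so /b/ → [β].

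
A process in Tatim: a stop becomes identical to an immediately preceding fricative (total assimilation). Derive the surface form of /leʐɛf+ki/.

[leʐɛffi]

/k/ is the segment targeted by the rule; it sits immediately after /f/, so it assimilates completely and surfaces as [f].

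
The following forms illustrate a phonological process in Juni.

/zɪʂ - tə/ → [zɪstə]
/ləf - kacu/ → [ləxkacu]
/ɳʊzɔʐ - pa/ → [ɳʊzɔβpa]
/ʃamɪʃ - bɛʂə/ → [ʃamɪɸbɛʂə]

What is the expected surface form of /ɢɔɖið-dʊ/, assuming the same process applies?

[ɢɔɖizdʊ]

The data show regressive place assimilation: /ʂ/ → [s] before /t/; /f/ → [x] before /k/; /ʐ/ → [β] before /p/; /ʃ/ → [ɸ] before /b/. In each pair only place changes, matching the following consonant, while manner and voice stay constant.
The rule targets /ð/ (voiced dental fricative), which sits before the trigger /d/ (alveolar).
The voiced alveolar fricative is [z], so /ð/ → [z].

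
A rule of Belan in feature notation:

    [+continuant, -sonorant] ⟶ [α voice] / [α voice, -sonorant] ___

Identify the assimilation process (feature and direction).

progressive voicing assimilation

The rule copies [voice] from the environment onto the target, so the assimilating feature is voicing.
Since the environment is written before the underscore, the trigger precedes the target; the direction is progressive.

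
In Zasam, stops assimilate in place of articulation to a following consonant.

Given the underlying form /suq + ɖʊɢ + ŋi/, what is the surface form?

The rule targets /q/ (voiceless uvular stop), which sits before the trigger /ɖ/ (retroflex).
Changing only its place to retroflex gives [ʈ] — the voiceless retroflex stop.
The same rule applies at the second boundary: /ɢ/ → [g] next to /ŋ/.

[suʈɖʊgŋi]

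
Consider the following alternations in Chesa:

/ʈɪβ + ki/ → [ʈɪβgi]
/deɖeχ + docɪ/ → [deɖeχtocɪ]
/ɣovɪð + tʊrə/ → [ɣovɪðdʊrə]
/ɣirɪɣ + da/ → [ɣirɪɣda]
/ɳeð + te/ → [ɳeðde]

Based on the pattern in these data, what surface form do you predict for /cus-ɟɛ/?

The data show progressive voicing assimilation: /k/ → [g] after /β/; /d/ → [t] after /χ/; /t/ → [d] after /ð/. In each pair only voicing changes, matching the preceding consonant, while place and manner stay constant.
No alternation appears in [ɣirɪɣda]: there the adjacent consonants already agree in voicing (/d/ and /ɣ/ are both voiced), so this form is consistent with the same rule.
The rule targets /ɟ/ (voiced palatal stop), which sits after the trigger /s/ (voiceless).
The voiceless palatal stop is [c], so /ɟ/ → [c].

[cuscɛ]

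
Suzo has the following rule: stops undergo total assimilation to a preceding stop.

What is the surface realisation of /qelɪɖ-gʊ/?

[qelɪɖɖʊ]

/g/ is the segment targeted by the rule; it sits immediately after /ɖ/, so it assimilates completely and surfaces as [ɖ].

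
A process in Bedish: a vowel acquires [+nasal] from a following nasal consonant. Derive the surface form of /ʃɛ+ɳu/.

The vowel /ɛ/ is adjacent to the following nasal /ɳ/, so it acquires [+nasal] and surfaces as [ɛ̃].

[ʃɛ̃ɳu]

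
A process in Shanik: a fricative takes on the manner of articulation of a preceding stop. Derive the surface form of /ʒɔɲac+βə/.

[ʒɔɲacbə]

The rule targets /β/ (voiced bilabial fricative), which sits after the trigger /c/ (stop).
The voiced bilabial stop is [b], so /β/ → [b].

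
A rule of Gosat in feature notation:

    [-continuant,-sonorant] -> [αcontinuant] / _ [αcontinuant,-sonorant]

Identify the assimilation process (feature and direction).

The shared variable α links the value of [continuant] on the target to that of the neighbouring obstruent. [continuant] distinguishes stops from fricatives — a manner-of-articulation feature — so this is manner assimilation.
Since the environment is written after the underscore, the trigger follows the target; the direction is regressive.

regressive manner assimilation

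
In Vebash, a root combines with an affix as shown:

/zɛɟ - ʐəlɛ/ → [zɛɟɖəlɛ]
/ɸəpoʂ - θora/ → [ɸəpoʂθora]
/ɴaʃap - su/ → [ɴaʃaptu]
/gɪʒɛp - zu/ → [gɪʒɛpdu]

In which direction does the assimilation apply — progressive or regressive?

progressive

Underlying /ʐ/ is realised as [ɖ] next to /ɟ/; /ɟ/ itself does not change.
/ʐ/ is a fricative while /ɟ/ is a stop; the output [ɖ] is a stop, matching the trigger — so the feature that spreads is manner.
The other alternating forms pattern the same way: /s/ → [t] after /p/ (fricative → stop, matching a stop); /z/ → [d] after /p/ (fricative → stop, matching a stop) — only manner changes, and always toward the preceding segment.
No alternation appears in [ɸəpoʂθora]: there the adjacent consonants already agree in manner (/θ/ and /ʂ/ are both fricatives), so this form is consistent with the same rule.
Since the segment that changes follows the conditioning segment, the assimilation is progressive.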